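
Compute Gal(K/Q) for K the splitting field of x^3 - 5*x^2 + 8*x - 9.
Gal(K/Q) = S_3 (symmetric group of order 6)

Compute the discriminant of x^3 + (-5)*x^2 + (8)*x + (-9): Δ = -655. Since Δ is not a rational square, the Galois group is not contained in A_3; it must be the full S_3 (irreducibility of the cubic rules out anything smaller).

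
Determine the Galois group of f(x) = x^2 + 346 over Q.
Gal(K/Q) = Z/2Z (cyclic of order 2)

x^2 + 346 is irreducible over Q since -346 is not a rational square. The splitting field Q(sqrt(-346)) has degree 2 over Q, and its unique nontrivial automorphism is sqrt(-346) ↦ -sqrt(-346). Hence Gal(Q(sqrt(-346))/Q) = Z/2Z.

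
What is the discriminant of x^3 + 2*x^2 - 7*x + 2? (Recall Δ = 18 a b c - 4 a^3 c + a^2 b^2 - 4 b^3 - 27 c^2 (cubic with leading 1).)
Δ = 892

For x^3 + a x^2 + b x + c the discriminant is Δ = 18 a b c - 4 a^3 c + a^2 b^2 - 4 b^3 - 27 c^2.
Plug a = 2, b = -7, c = 2:
  18*(2)*(-7)*(2) - 4*(2)^3*(2) + (2)^2*(-7)^2 - 4*(-7)^3 - 27*(2)^2
  = -504 + (-64) + 196 + (1372) + (-108)
  = 892.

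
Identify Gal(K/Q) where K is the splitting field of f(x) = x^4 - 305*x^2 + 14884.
Gal(K/Q) = Z/2Z (cyclic of order 2)

f factors as (x^2 - 244)(x^2 - 61), so the splitting field is K = Q(sqrt(244), sqrt(61)). The squarefree part of 244 is 61 and the squarefree part of 61 is also 61, so sqrt(244) and sqrt(61) are both rational multiples of sqrt(61). Hence Q(sqrt(244)) = Q(sqrt(61)) = Q(sqrt(61)), and the splitting field collapses to a single degree-2 extension with Galois group Z/2Z.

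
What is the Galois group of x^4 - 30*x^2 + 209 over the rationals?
Gal(K/Q) = V_4 (Klein four-group, Z/2Z × Z/2Z)

f factors as (x^2 - 11)(x^2 - 19), so the splitting field is K = Q(sqrt(11), sqrt(19)). The elements 11, 19, 209 are all non-squares in Q, so sqrt(11) and sqrt(19) generate independent quadratic extensions. Thus [K:Q] = 4 and Gal(K/Q) is generated by the two order-2 automorphisms sqrt(11) ↦ -sqrt(11) and sqrt(19) ↦ -sqrt(19), giving V_4.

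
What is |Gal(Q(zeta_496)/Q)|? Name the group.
|Gal(Q(zeta_496)/Q)| = phi(496) = 240; group ≅ (Z/496Z)^* ≅ Z/2Z × Z/4Z × Z/30Z

The n-th cyclotomic polynomial Φ_496(x) is the minimal polynomial of zeta_496 over Q and has degree phi(496) = 240. So Q(zeta_496) is a degree-240 Galois extension with Galois group (Z/496Z)^*. By CRT, (Z/496Z)^* ≅ (Z/16Z)^* × (Z/31Z)^*. Each prime-power unit group is (Z/16Z)^* ≅ Z/2Z × Z/4Z; (Z/31Z)^* ≅ Z/30Z. Hence Gal(Q(zeta_496)/Q) ≅ Z/2Z × Z/4Z × Z/30Z.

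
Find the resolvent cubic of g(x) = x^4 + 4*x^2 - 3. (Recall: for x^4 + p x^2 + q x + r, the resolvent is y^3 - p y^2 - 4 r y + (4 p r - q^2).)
h(y) = y^3 - 4*y^2 + 12*y - 48

Identify coefficients: p = 4, q = 0, r = -3.
Plug into h(y) = y^3 - p y^2 - 4 r y + (4 p r - q^2):
  h(y) = y^3 - (4) y^2 - 4*(-3) y + (4*(4)*(-3) - (0)^2)
       = y^3 + (-4) y^2 + (12) y + (-48).
Simplifying: h(y) = y^3 - 4*y^2 + 12*y - 48.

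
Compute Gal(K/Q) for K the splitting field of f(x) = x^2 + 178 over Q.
Gal(K/Q) = Z/2Z (cyclic of order 2)

x^2 + 178 is irreducible over Q since -178 is not a rational square. The splitting field Q(sqrt(-178)) has degree 2 over Q, and its unique nontrivial automorphism is sqrt(-178) ↦ -sqrt(-178). Hence Gal(Q(sqrt(-178))/Q) = Z/2Z.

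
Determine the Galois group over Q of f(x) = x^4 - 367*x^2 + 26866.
Gal(K/Q) = V_4 (Klein four-group, Z/2Z × Z/2Z)

f factors as (x^2 - 266)(x^2 - 101), so the splitting field is K = Q(sqrt(266), sqrt(101)). The elements 266, 101, 26866 are all non-squares in Q, so sqrt(266) and sqrt(101) generate independent quadratic extensions. Thus [K:Q] = 4 and Gal(K/Q) is generated by the two order-2 automorphisms sqrt(266) ↦ -sqrt(266) and sqrt(101) ↦ -sqrt(101), giving V_4.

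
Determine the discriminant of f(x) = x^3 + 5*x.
Δ = -500

For a depressed cubic x^3 + p x + q the discriminant is Δ = -4 p^3 - 27 q^2 = -4*(5)^3 - 27*(0)^2 = -500 - 0 = -500.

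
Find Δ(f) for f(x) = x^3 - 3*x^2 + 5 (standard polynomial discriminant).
Δ = -135

For x^3 + a x^2 + b x + c the discriminant is Δ = 18 a b c - 4 a^3 c + a^2 b^2 - 4 b^3 - 27 c^2.
Plug a = -3, b = 0, c = 5:
  18*(-3)*(0)*(5) - 4*(-3)^3*(5) + (-3)^2*(0)^2 - 4*(0)^3 - 27*(5)^2
  = 0 + (540) + 0 + (0) + (-675)
  = -135.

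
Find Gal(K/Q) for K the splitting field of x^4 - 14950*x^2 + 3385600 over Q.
Gal(K/Q) = Z/2Z (cyclic of order 2)

f factors as (x^2 - 14720)(x^2 - 230), so the splitting field is K = Q(sqrt(14720), sqrt(230)). The squarefree part of 14720 is 230 and the squarefree part of 230 is also 230, so sqrt(14720) and sqrt(230) are both rational multiples of sqrt(230). Hence Q(sqrt(14720)) = Q(sqrt(230)) = Q(sqrt(230)), and the splitting field collapses to a single degree-2 extension with Galois group Z/2Z.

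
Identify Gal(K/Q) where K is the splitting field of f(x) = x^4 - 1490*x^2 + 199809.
Gal(K/Q) = Z/2Z (cyclic of order 2)

f factors as (x^2 - 149)(x^2 - 1341), so the splitting field is K = Q(sqrt(149), sqrt(1341)). The squarefree part of 149 is 149 and the squarefree part of 1341 is also 149, so sqrt(149) and sqrt(1341) are both rational multiples of sqrt(149). Hence Q(sqrt(149)) = Q(sqrt(1341)) = Q(sqrt(149)), and the splitting field collapses to a single degree-2 extension with Galois group Z/2Z.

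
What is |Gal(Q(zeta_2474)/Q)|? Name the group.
|Gal(Q(zeta_2474)/Q)| = phi(2474) = 1236; group ≅ (Z/2474Z)^* ≅ Z/1236Z

The n-th cyclotomic polynomial Φ_2474(x) is the minimal polynomial of zeta_2474 over Q and has degree phi(2474) = 1236. So Q(zeta_2474) is a degree-1236 Galois extension with Galois group (Z/2474Z)^*. By CRT, (Z/2474Z)^* ≅ (Z/2Z)^* × (Z/1237Z)^*. Each prime-power unit group is (Z/2Z)^* ≅ trivial group (order 1); (Z/1237Z)^* ≅ Z/1236Z. Hence Gal(Q(zeta_2474)/Q) ≅ Z/1236Z.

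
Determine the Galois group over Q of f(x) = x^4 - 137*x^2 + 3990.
Gal(K/Q) = V_4 (Klein four-group, Z/2Z × Z/2Z)

f factors as (x^2 - 95)(x^2 - 42), so the splitting field is K = Q(sqrt(95), sqrt(42)). The elements 95, 42, 3990 are all non-squares in Q, so sqrt(95) and sqrt(42) generate independent quadratic extensions. Thus [K:Q] = 4 and Gal(K/Q) is generated by the two order-2 automorphisms sqrt(95) ↦ -sqrt(95) and sqrt(42) ↦ -sqrt(42), giving V_4.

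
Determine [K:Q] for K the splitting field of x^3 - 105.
[K:Q] = 6

x^3 - 105 has one real root r = 105^(1/3) and two complex roots r*zeta_3, r*zeta_3^2 where zeta_3 = e^(2*pi*i/3). The splitting field is Q(r, zeta_3). [Q(r):Q] = 3 and [Q(zeta_3):Q] = 2 with gcd = 1, so [Q(r, zeta_3):Q] = 3 * 2 = 6.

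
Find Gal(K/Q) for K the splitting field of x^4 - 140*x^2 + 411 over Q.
Gal(K/Q) = V_4 (Klein four-group, Z/2Z × Z/2Z)

f factors as (x^2 - 137)(x^2 - 3), so the splitting field is K = Q(sqrt(137), sqrt(3)). The elements 137, 3, 411 are all non-squares in Q, so sqrt(137) and sqrt(3) generate independent quadratic extensions. Thus [K:Q] = 4 and Gal(K/Q) is generated by the two order-2 automorphisms sqrt(137) ↦ -sqrt(137) and sqrt(3) ↦ -sqrt(3), giving V_4.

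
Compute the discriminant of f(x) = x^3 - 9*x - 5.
Δ = 2241

For a depressed cubic x^3 + p x + q the discriminant is Δ = -4 p^3 - 27 q^2 = -4*(-9)^3 - 27*(-5)^2 = 2916 - 675 = 2241.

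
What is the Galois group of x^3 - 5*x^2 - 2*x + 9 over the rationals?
Gal(K/Q) = S_3 (symmetric group of order 6)

Compute the discriminant of x^3 + (-5)*x^2 + (-2)*x + (9): Δ = 4065. Since Δ is not a rational square, the Galois group is not contained in A_3; it must be the full S_3 (irreducibility of the cubic rules out anything smaller).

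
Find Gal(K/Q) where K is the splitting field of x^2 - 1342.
Gal(K/Q) = Z/2Z (cyclic of order 2)

x^2 - 1342 is irreducible over Q since 1342 is not a rational square. The splitting field Q(sqrt(1342)) has degree 2 over Q, and its unique nontrivial automorphism is sqrt(1342) ↦ -sqrt(1342). Hence Gal(Q(sqrt(1342))/Q) = Z/2Z.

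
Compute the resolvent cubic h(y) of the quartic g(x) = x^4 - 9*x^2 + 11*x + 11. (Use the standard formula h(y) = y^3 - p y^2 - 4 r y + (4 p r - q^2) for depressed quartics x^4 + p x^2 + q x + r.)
h(y) = y^3 + 9*y^2 - 44*y - 517

Identify coefficients: p = -9, q = 11, r = 11.
Plug into h(y) = y^3 - p y^2 - 4 r y + (4 p r - q^2):
  h(y) = y^3 - (-9) y^2 - 4*(11) y + (4*(-9)*(11) - (11)^2)
       = y^3 + (9) y^2 + (-44) y + (-517).
Simplifying: h(y) = y^3 + 9*y^2 - 44*y - 517.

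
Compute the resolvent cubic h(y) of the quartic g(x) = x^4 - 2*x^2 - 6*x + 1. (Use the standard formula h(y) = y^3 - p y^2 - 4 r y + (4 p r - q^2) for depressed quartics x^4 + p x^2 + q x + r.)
h(y) = y^3 + 2*y^2 - 4*y - 44

Identify coefficients: p = -2, q = -6, r = 1.
Plug into h(y) = y^3 - p y^2 - 4 r y + (4 p r - q^2):
  h(y) = y^3 - (-2) y^2 - 4*(1) y + (4*(-2)*(1) - (-6)^2)
       = y^3 + (2) y^2 + (-4) y + (-44).
Simplifying: h(y) = y^3 + 2*y^2 - 4*y - 44.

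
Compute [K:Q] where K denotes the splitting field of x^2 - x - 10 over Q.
[K:Q] = 2

The discriminant of x^2 + (-1)*x + (-10) is b^2 - 4c = 1 - (-40) = 41. Since 41 is not a perfect square in Q, the polynomial is irreducible over Q. Its two roots generate a degree-2 extension, so [K:Q] = 2.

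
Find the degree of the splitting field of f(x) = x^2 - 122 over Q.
[K:Q] = 2

The polynomial x^2 - 122 is irreducible over Q since 122 is not a perfect square. Its splitting field is Q(sqrt(122)), which has degree 2 over Q.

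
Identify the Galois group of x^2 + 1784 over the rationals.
Gal(K/Q) = Z/2Z (cyclic of order 2)

x^2 + 1784 is irreducible over Q since -1784 is not a rational square. The splitting field Q(sqrt(-1784)) has degree 2 over Q, and its unique nontrivial automorphism is sqrt(-1784) ↦ -sqrt(-1784). Hence Gal(Q(sqrt(-1784))/Q) = Z/2Z.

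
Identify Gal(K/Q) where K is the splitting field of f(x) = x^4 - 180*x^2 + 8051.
Gal(K/Q) = V_4 (Klein four-group, Z/2Z × Z/2Z)

f factors as (x^2 - 97)(x^2 - 83), so the splitting field is K = Q(sqrt(97), sqrt(83)). The elements 97, 83, 8051 are all non-squares in Q, so sqrt(97) and sqrt(83) generate independent quadratic extensions. Thus [K:Q] = 4 and Gal(K/Q) is generated by the two order-2 automorphisms sqrt(97) ↦ -sqrt(97) and sqrt(83) ↦ -sqrt(83), giving V_4.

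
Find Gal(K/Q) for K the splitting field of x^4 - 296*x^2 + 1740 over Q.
Gal(K/Q) = V_4 (Klein four-group, Z/2Z × Z/2Z)

f factors as (x^2 - 6)(x^2 - 290), so the splitting field is K = Q(sqrt(6), sqrt(290)). The elements 6, 290, 1740 are all non-squares in Q, so sqrt(6) and sqrt(290) generate independent quadratic extensions. Thus [K:Q] = 4 and Gal(K/Q) is generated by the two order-2 automorphisms sqrt(6) ↦ -sqrt(6) and sqrt(290) ↦ -sqrt(290), giving V_4.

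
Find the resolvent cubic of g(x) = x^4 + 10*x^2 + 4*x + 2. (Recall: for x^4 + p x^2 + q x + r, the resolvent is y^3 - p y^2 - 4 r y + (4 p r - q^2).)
h(y) = y^3 - 10*y^2 - 8*y + 64

Identify coefficients: p = 10, q = 4, r = 2.
Plug into h(y) = y^3 - p y^2 - 4 r y + (4 p r - q^2):
  h(y) = y^3 - (10) y^2 - 4*(2) y + (4*(10)*(2) - (4)^2)
       = y^3 + (-10) y^2 + (-8) y + (64).
Simplifying: h(y) = y^3 - 10*y^2 - 8*y + 64.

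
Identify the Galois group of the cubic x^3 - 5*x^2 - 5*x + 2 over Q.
Gal(K/Q) = S_3 (symmetric group of order 6)

Compute the discriminant of x^3 + (-5)*x^2 + (-5)*x + (2): Δ = 2917. Since Δ is not a rational square, the Galois group is not contained in A_3; it must be the full S_3 (irreducibility of the cubic rules out anything smaller).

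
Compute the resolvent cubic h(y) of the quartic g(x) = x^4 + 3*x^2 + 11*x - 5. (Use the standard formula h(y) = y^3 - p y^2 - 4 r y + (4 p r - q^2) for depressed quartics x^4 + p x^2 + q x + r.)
h(y) = y^3 - 3*y^2 + 20*y - 181

Identify coefficients: p = 3, q = 11, r = -5.
Plug into h(y) = y^3 - p y^2 - 4 r y + (4 p r - q^2):
  h(y) = y^3 - (3) y^2 - 4*(-5) y + (4*(3)*(-5) - (11)^2)
       = y^3 + (-3) y^2 + (20) y + (-181).
Simplifying: h(y) = y^3 - 3*y^2 + 20*y - 181.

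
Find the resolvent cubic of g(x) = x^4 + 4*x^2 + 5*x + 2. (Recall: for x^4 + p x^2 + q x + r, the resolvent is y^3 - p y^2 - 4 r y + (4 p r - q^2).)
h(y) = y^3 - 4*y^2 - 8*y + 7

Identify coefficients: p = 4, q = 5, r = 2.
Plug into h(y) = y^3 - p y^2 - 4 r y + (4 p r - q^2):
  h(y) = y^3 - (4) y^2 - 4*(2) y + (4*(4)*(2) - (5)^2)
       = y^3 + (-4) y^2 + (-8) y + (7).
Simplifying: h(y) = y^3 - 4*y^2 - 8*y + 7.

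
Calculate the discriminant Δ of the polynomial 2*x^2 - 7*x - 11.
Δ = 137

For a quadratic a x^2 + b x + c the discriminant is Δ = b^2 - 4ac = (-7)^2 - 4*(2)*(-11) = 49 - (-88) = 137.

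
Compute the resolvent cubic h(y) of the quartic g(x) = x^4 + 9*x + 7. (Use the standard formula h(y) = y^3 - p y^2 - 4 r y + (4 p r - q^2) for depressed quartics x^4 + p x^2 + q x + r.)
h(y) = y^3 - 28*y - 81

Identify coefficients: p = 0, q = 9, r = 7.
Plug into h(y) = y^3 - p y^2 - 4 r y + (4 p r - q^2):
  h(y) = y^3 - (0) y^2 - 4*(7) y + (4*(0)*(7) - (9)^2)
       = y^3 + (0) y^2 + (-28) y + (-81).
Simplifying: h(y) = y^3 - 28*y - 81.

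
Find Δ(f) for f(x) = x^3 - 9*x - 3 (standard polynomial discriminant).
Δ = 2673

For a depressed cubic x^3 + p x + q the discriminant is Δ = -4 p^3 - 27 q^2 = -4*(-9)^3 - 27*(-3)^2 = 2916 - 243 = 2673.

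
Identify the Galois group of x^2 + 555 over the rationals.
Gal(K/Q) = Z/2Z (cyclic of order 2)

x^2 + 555 is irreducible over Q since -555 is not a rational square. The splitting field Q(sqrt(-555)) has degree 2 over Q, and its unique nontrivial automorphism is sqrt(-555) ↦ -sqrt(-555). Hence Gal(Q(sqrt(-555))/Q) = Z/2Z.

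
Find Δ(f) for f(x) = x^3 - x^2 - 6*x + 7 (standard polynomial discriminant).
Δ = 361

For x^3 + a x^2 + b x + c the discriminant is Δ = 18 a b c - 4 a^3 c + a^2 b^2 - 4 b^3 - 27 c^2.
Plug a = -1, b = -6, c = 7:
  18*(-1)*(-6)*(7) - 4*(-1)^3*(7) + (-1)^2*(-6)^2 - 4*(-6)^3 - 27*(7)^2
  = 756 + (28) + 36 + (864) + (-1323)
  = 361.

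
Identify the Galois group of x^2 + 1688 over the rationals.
Gal(K/Q) = Z/2Z (cyclic of order 2)

x^2 + 1688 is irreducible over Q since -1688 is not a rational square. The splitting field Q(sqrt(-1688)) has degree 2 over Q, and its unique nontrivial automorphism is sqrt(-1688) ↦ -sqrt(-1688). Hence Gal(Q(sqrt(-1688))/Q) = Z/2Z.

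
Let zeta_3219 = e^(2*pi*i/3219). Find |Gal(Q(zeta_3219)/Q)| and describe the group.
|Gal(Q(zeta_3219)/Q)| = phi(3219) = 2016; group ≅ (Z/3219Z)^* ≅ Z/2Z × Z/28Z × Z/36Z

The n-th cyclotomic polynomial Φ_3219(x) is the minimal polynomial of zeta_3219 over Q and has degree phi(3219) = 2016. So Q(zeta_3219) is a degree-2016 Galois extension with Galois group (Z/3219Z)^*. By CRT, (Z/3219Z)^* ≅ (Z/3Z)^* × (Z/29Z)^* × (Z/37Z)^*. Each prime-power unit group is (Z/3Z)^* ≅ Z/2Z; (Z/29Z)^* ≅ Z/28Z; (Z/37Z)^* ≅ Z/36Z. Hence Gal(Q(zeta_3219)/Q) ≅ Z/2Z × Z/28Z × Z/36Z.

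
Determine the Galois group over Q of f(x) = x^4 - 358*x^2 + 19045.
Gal(K/Q) = V_4 (Klein four-group, Z/2Z × Z/2Z)

f factors as (x^2 - 65)(x^2 - 293), so the splitting field is K = Q(sqrt(65), sqrt(293)). The elements 65, 293, 19045 are all non-squares in Q, so sqrt(65) and sqrt(293) generate independent quadratic extensions. Thus [K:Q] = 4 and Gal(K/Q) is generated by the two order-2 automorphisms sqrt(65) ↦ -sqrt(65) and sqrt(293) ↦ -sqrt(293), giving V_4.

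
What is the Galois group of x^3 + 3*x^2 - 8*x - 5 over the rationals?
Gal(K/Q) = S_3 (symmetric group of order 6)

Compute the discriminant of x^3 + (3)*x^2 + (-8)*x + (-5): Δ = 4649. Since Δ is not a rational square, the Galois group is not contained in A_3; it must be the full S_3 (irreducibility of the cubic rules out anything smaller).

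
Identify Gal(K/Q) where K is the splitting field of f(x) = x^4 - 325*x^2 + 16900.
Gal(K/Q) = Z/2Z (cyclic of order 2)

f factors as (x^2 - 65)(x^2 - 260), so the splitting field is K = Q(sqrt(65), sqrt(260)). The squarefree part of 65 is 65 and the squarefree part of 260 is also 65, so sqrt(65) and sqrt(260) are both rational multiples of sqrt(65). Hence Q(sqrt(65)) = Q(sqrt(260)) = Q(sqrt(65)), and the splitting field collapses to a single degree-2 extension with Galois group Z/2Z.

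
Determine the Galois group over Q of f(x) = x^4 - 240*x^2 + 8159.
Gal(K/Q) = V_4 (Klein four-group, Z/2Z × Z/2Z)

f factors as (x^2 - 41)(x^2 - 199), so the splitting field is K = Q(sqrt(41), sqrt(199)). The elements 41, 199, 8159 are all non-squares in Q, so sqrt(41) and sqrt(199) generate independent quadratic extensions. Thus [K:Q] = 4 and Gal(K/Q) is generated by the two order-2 automorphisms sqrt(41) ↦ -sqrt(41) and sqrt(199) ↦ -sqrt(199), giving V_4.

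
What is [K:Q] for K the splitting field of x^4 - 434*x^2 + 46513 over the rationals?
[K:Q] = 4

f factors as (x^2 - 193)(x^2 - 241); the splitting field is K = Q(sqrt(193), sqrt(241)). Since 193, 241, and 46513 are all non-squares in Q, the three subfields Q(sqrt(193)), Q(sqrt(241)), Q(sqrt(46513)) are distinct degree-2 extensions, so [K:Q] = 4 (Klein four Galois group).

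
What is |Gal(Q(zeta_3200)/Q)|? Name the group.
|Gal(Q(zeta_3200)/Q)| = phi(3200) = 1280; group ≅ (Z/3200Z)^* ≅ Z/2Z × Z/20Z × Z/32Z

The n-th cyclotomic polynomial Φ_3200(x) is the minimal polynomial of zeta_3200 over Q and has degree phi(3200) = 1280. So Q(zeta_3200) is a degree-1280 Galois extension with Galois group (Z/3200Z)^*. By CRT, (Z/3200Z)^* ≅ (Z/128Z)^* × (Z/25Z)^*. Each prime-power unit group is (Z/128Z)^* ≅ Z/2Z × Z/32Z; (Z/25Z)^* ≅ Z/20Z. Hence Gal(Q(zeta_3200)/Q) ≅ Z/2Z × Z/20Z × Z/32Z.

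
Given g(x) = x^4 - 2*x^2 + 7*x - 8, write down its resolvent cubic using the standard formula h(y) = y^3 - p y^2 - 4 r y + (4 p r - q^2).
h(y) = y^3 + 2*y^2 + 32*y + 15

Identify coefficients: p = -2, q = 7, r = -8.
Plug into h(y) = y^3 - p y^2 - 4 r y + (4 p r - q^2):
  h(y) = y^3 - (-2) y^2 - 4*(-8) y + (4*(-2)*(-8) - (7)^2)
       = y^3 + (2) y^2 + (32) y + (15).
Simplifying: h(y) = y^3 + 2*y^2 + 32*y + 15.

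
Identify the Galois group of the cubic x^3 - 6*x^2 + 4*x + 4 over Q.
Gal(K/Q) = S_3 (symmetric group of order 6)

Compute the discriminant of x^3 + (-6)*x^2 + (4)*x + (4): Δ = 1616. Since Δ is not a rational square, the Galois group is not contained in A_3; it must be the full S_3 (irreducibility of the cubic rules out anything smaller).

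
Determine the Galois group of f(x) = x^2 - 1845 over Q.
Gal(K/Q) = Z/2Z (cyclic of order 2)

x^2 - 1845 is irreducible over Q since 1845 is not a rational square. The splitting field Q(sqrt(1845)) has degree 2 over Q, and its unique nontrivial automorphism is sqrt(1845) ↦ -sqrt(1845). Hence Gal(Q(sqrt(1845))/Q) = Z/2Z.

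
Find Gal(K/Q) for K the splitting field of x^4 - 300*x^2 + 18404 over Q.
Gal(K/Q) = V_4 (Klein four-group, Z/2Z × Z/2Z)

f factors as (x^2 - 214)(x^2 - 86), so the splitting field is K = Q(sqrt(214), sqrt(86)). The elements 214, 86, 18404 are all non-squares in Q, so sqrt(214) and sqrt(86) generate independent quadratic extensions. Thus [K:Q] = 4 and Gal(K/Q) is generated by the two order-2 automorphisms sqrt(214) ↦ -sqrt(214) and sqrt(86) ↦ -sqrt(86), giving V_4.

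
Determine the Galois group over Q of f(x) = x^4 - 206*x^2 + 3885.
Gal(K/Q) = V_4 (Klein four-group, Z/2Z × Z/2Z)

f factors as (x^2 - 185)(x^2 - 21), so the splitting field is K = Q(sqrt(185), sqrt(21)). The elements 185, 21, 3885 are all non-squares in Q, so sqrt(185) and sqrt(21) generate independent quadratic extensions. Thus [K:Q] = 4 and Gal(K/Q) is generated by the two order-2 automorphisms sqrt(185) ↦ -sqrt(185) and sqrt(21) ↦ -sqrt(21), giving V_4.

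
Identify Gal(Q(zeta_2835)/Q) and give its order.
|Gal(Q(zeta_2835)/Q)| = phi(2835) = 1296; group ≅ (Z/2835Z)^* ≅ Z/4Z × Z/6Z × Z/54Z

The n-th cyclotomic polynomial Φ_2835(x) is the minimal polynomial of zeta_2835 over Q and has degree phi(2835) = 1296. So Q(zeta_2835) is a degree-1296 Galois extension with Galois group (Z/2835Z)^*. By CRT, (Z/2835Z)^* ≅ (Z/81Z)^* × (Z/5Z)^* × (Z/7Z)^*. Each prime-power unit group is (Z/81Z)^* ≅ Z/54Z; (Z/5Z)^* ≅ Z/4Z; (Z/7Z)^* ≅ Z/6Z. Hence Gal(Q(zeta_2835)/Q) ≅ Z/4Z × Z/6Z × Z/54Z.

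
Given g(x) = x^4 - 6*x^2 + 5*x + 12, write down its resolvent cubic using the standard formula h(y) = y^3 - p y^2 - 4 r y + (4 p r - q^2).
h(y) = y^3 + 6*y^2 - 48*y - 313

Identify coefficients: p = -6, q = 5, r = 12.
Plug into h(y) = y^3 - p y^2 - 4 r y + (4 p r - q^2):
  h(y) = y^3 - (-6) y^2 - 4*(12) y + (4*(-6)*(12) - (5)^2)
       = y^3 + (6) y^2 + (-48) y + (-313).
Simplifying: h(y) = y^3 + 6*y^2 - 48*y - 313.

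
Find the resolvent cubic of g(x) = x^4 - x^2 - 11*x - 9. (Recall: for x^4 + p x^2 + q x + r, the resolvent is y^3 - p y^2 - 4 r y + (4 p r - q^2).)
h(y) = y^3 + y^2 + 36*y - 85

Identify coefficients: p = -1, q = -11, r = -9.
Plug into h(y) = y^3 - p y^2 - 4 r y + (4 p r - q^2):
  h(y) = y^3 - (-1) y^2 - 4*(-9) y + (4*(-1)*(-9) - (-11)^2)
       = y^3 + (1) y^2 + (36) y + (-85).
Simplifying: h(y) = y^3 + y^2 + 36*y - 85.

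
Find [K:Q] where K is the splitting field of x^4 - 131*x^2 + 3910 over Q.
[K:Q] = 4

f factors as (x^2 - 46)(x^2 - 85); the splitting field is K = Q(sqrt(46), sqrt(85)). Since 46, 85, and 3910 are all non-squares in Q, the three subfields Q(sqrt(46)), Q(sqrt(85)), Q(sqrt(3910)) are distinct degree-2 extensions, so [K:Q] = 4 (Klein four Galois group).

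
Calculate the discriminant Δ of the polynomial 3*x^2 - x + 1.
Δ = -11

For a quadratic a x^2 + b x + c the discriminant is Δ = b^2 - 4ac = (-1)^2 - 4*(3)*(1) = 1 - (12) = -11.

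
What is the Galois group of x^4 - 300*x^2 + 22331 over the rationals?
Gal(K/Q) = V_4 (Klein four-group, Z/2Z × Z/2Z)

f factors as (x^2 - 163)(x^2 - 137), so the splitting field is K = Q(sqrt(163), sqrt(137)). The elements 163, 137, 22331 are all non-squares in Q, so sqrt(163) and sqrt(137) generate independent quadratic extensions. Thus [K:Q] = 4 and Gal(K/Q) is generated by the two order-2 automorphisms sqrt(163) ↦ -sqrt(163) and sqrt(137) ↦ -sqrt(137), giving V_4.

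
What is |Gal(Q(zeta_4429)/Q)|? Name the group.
|Gal(Q(zeta_4429)/Q)| = phi(4429) = 4284; group ≅ (Z/4429Z)^* ≅ Z/42Z × Z/102Z

The n-th cyclotomic polynomial Φ_4429(x) is the minimal polynomial of zeta_4429 over Q and has degree phi(4429) = 4284. So Q(zeta_4429) is a degree-4284 Galois extension with Galois group (Z/4429Z)^*. By CRT, (Z/4429Z)^* ≅ (Z/43Z)^* × (Z/103Z)^*. Each prime-power unit group is (Z/43Z)^* ≅ Z/42Z; (Z/103Z)^* ≅ Z/102Z. Hence Gal(Q(zeta_4429)/Q) ≅ Z/42Z × Z/102Z.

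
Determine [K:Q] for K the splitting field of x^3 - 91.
[K:Q] = 6

x^3 - 91 has one real root r = 91^(1/3) and two complex roots r*zeta_3, r*zeta_3^2 where zeta_3 = e^(2*pi*i/3). The splitting field is Q(r, zeta_3). [Q(r):Q] = 3 and [Q(zeta_3):Q] = 2 with gcd = 1, so [Q(r, zeta_3):Q] = 3 * 2 = 6.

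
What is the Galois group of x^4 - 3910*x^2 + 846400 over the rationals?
Gal(K/Q) = Z/2Z (cyclic of order 2)

f factors as (x^2 - 230)(x^2 - 3680), so the splitting field is K = Q(sqrt(230), sqrt(3680)). The squarefree part of 230 is 230 and the squarefree part of 3680 is also 230, so sqrt(230) and sqrt(3680) are both rational multiples of sqrt(230). Hence Q(sqrt(230)) = Q(sqrt(3680)) = Q(sqrt(230)), and the splitting field collapses to a single degree-2 extension with Galois group Z/2Z.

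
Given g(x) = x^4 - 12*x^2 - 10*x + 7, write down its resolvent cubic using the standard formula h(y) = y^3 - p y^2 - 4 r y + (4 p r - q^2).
h(y) = y^3 + 12*y^2 - 28*y - 436

Identify coefficients: p = -12, q = -10, r = 7.
Plug into h(y) = y^3 - p y^2 - 4 r y + (4 p r - q^2):
  h(y) = y^3 - (-12) y^2 - 4*(7) y + (4*(-12)*(7) - (-10)^2)
       = y^3 + (12) y^2 + (-28) y + (-436).
Simplifying: h(y) = y^3 + 12*y^2 - 28*y - 436.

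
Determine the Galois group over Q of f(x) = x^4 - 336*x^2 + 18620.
Gal(K/Q) = V_4 (Klein four-group, Z/2Z × Z/2Z)

f factors as (x^2 - 266)(x^2 - 70), so the splitting field is K = Q(sqrt(266), sqrt(70)). The elements 266, 70, 18620 are all non-squares in Q, so sqrt(266) and sqrt(70) generate independent quadratic extensions. Thus [K:Q] = 4 and Gal(K/Q) is generated by the two order-2 automorphisms sqrt(266) ↦ -sqrt(266) and sqrt(70) ↦ -sqrt(70), giving V_4.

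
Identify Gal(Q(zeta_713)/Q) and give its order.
|Gal(Q(zeta_713)/Q)| = phi(713) = 660; group ≅ (Z/713Z)^* ≅ Z/22Z × Z/30Z

The n-th cyclotomic polynomial Φ_713(x) is the minimal polynomial of zeta_713 over Q and has degree phi(713) = 660. So Q(zeta_713) is a degree-660 Galois extension with Galois group (Z/713Z)^*. By CRT, (Z/713Z)^* ≅ (Z/23Z)^* × (Z/31Z)^*. Each prime-power unit group is (Z/23Z)^* ≅ Z/22Z; (Z/31Z)^* ≅ Z/30Z. Hence Gal(Q(zeta_713)/Q) ≅ Z/22Z × Z/30Z.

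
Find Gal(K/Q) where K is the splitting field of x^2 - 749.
Gal(K/Q) = Z/2Z (cyclic of order 2)

x^2 - 749 is irreducible over Q since 749 is not a rational square. The splitting field Q(sqrt(749)) has degree 2 over Q, and its unique nontrivial automorphism is sqrt(749) ↦ -sqrt(749). Hence Gal(Q(sqrt(749))/Q) = Z/2Z.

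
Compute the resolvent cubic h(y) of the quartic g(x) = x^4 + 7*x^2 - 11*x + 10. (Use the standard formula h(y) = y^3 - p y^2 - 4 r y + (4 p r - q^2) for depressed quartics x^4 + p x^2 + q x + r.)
h(y) = y^3 - 7*y^2 - 40*y + 159

Identify coefficients: p = 7, q = -11, r = 10.
Plug into h(y) = y^3 - p y^2 - 4 r y + (4 p r - q^2):
  h(y) = y^3 - (7) y^2 - 4*(10) y + (4*(7)*(10) - (-11)^2)
       = y^3 + (-7) y^2 + (-40) y + (159).
Simplifying: h(y) = y^3 - 7*y^2 - 40*y + 159.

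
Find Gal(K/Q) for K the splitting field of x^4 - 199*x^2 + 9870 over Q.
Gal(K/Q) = V_4 (Klein four-group, Z/2Z × Z/2Z)

f factors as (x^2 - 105)(x^2 - 94), so the splitting field is K = Q(sqrt(105), sqrt(94)). The elements 105, 94, 9870 are all non-squares in Q, so sqrt(105) and sqrt(94) generate independent quadratic extensions. Thus [K:Q] = 4 and Gal(K/Q) is generated by the two order-2 automorphisms sqrt(105) ↦ -sqrt(105) and sqrt(94) ↦ -sqrt(94), giving V_4.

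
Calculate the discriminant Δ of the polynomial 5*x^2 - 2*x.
Δ = 4

For a quadratic a x^2 + b x + c the discriminant is Δ = b^2 - 4ac = (-2)^2 - 4*(5)*(0) = 4 - (0) = 4.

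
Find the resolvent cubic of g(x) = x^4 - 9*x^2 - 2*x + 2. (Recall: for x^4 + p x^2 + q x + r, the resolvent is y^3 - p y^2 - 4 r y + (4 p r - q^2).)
h(y) = y^3 + 9*y^2 - 8*y - 76

Identify coefficients: p = -9, q = -2, r = 2.
Plug into h(y) = y^3 - p y^2 - 4 r y + (4 p r - q^2):
  h(y) = y^3 - (-9) y^2 - 4*(2) y + (4*(-9)*(2) - (-2)^2)
       = y^3 + (9) y^2 + (-8) y + (-76).
Simplifying: h(y) = y^3 + 9*y^2 - 8*y - 76.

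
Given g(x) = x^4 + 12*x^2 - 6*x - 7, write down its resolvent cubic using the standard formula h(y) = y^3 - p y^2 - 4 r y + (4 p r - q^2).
h(y) = y^3 - 12*y^2 + 28*y - 372

Identify coefficients: p = 12, q = -6, r = -7.
Plug into h(y) = y^3 - p y^2 - 4 r y + (4 p r - q^2):
  h(y) = y^3 - (12) y^2 - 4*(-7) y + (4*(12)*(-7) - (-6)^2)
       = y^3 + (-12) y^2 + (28) y + (-372).
Simplifying: h(y) = y^3 - 12*y^2 + 28*y - 372.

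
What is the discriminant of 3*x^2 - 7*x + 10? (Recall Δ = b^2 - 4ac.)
Δ = -71

For a quadratic a x^2 + b x + c the discriminant is Δ = b^2 - 4ac = (-7)^2 - 4*(3)*(10) = 49 - (120) = -71.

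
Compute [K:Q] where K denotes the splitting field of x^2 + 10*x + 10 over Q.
[K:Q] = 2

The discriminant of x^2 + (10)*x + (10) is b^2 - 4c = 100 - (40) = 60. Since 60 is not a perfect square in Q, the polynomial is irreducible over Q. Its two roots generate a degree-2 extension, so [K:Q] = 2.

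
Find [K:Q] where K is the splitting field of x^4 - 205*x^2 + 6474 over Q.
[K:Q] = 4

f factors as (x^2 - 166)(x^2 - 39); the splitting field is K = Q(sqrt(166), sqrt(39)). Since 166, 39, and 6474 are all non-squares in Q, the three subfields Q(sqrt(166)), Q(sqrt(39)), Q(sqrt(6474)) are distinct degree-2 extensions, so [K:Q] = 4 (Klein four Galois group).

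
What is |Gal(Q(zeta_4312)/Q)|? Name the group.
|Gal(Q(zeta_4312)/Q)| = phi(4312) = 1680; group ≅ (Z/4312Z)^* ≅ Z/2Z × Z/2Z × Z/10Z × Z/42Z

The n-th cyclotomic polynomial Φ_4312(x) is the minimal polynomial of zeta_4312 over Q and has degree phi(4312) = 1680. So Q(zeta_4312) is a degree-1680 Galois extension with Galois group (Z/4312Z)^*. By CRT, (Z/4312Z)^* ≅ (Z/8Z)^* × (Z/49Z)^* × (Z/11Z)^*. Each prime-power unit group is (Z/8Z)^* ≅ Z/2Z × Z/2Z; (Z/49Z)^* ≅ Z/42Z; (Z/11Z)^* ≅ Z/10Z. Hence Gal(Q(zeta_4312)/Q) ≅ Z/2Z × Z/2Z × Z/10Z × Z/42Z.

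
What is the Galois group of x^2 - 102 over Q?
Gal(K/Q) = Z/2Z (cyclic of order 2)

x^2 - 102 is irreducible over Q since 102 is not a rational square. The splitting field Q(sqrt(102)) has degree 2 over Q, and its unique nontrivial automorphism is sqrt(102) ↦ -sqrt(102). Hence Gal(Q(sqrt(102))/Q) = Z/2Z.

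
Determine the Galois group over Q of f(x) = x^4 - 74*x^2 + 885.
Gal(K/Q) = V_4 (Klein four-group, Z/2Z × Z/2Z)

f factors as (x^2 - 15)(x^2 - 59), so the splitting field is K = Q(sqrt(15), sqrt(59)). The elements 15, 59, 885 are all non-squares in Q, so sqrt(15) and sqrt(59) generate independent quadratic extensions. Thus [K:Q] = 4 and Gal(K/Q) is generated by the two order-2 automorphisms sqrt(15) ↦ -sqrt(15) and sqrt(59) ↦ -sqrt(59), giving V_4.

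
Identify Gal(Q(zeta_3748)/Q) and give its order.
|Gal(Q(zeta_3748)/Q)| = phi(3748) = 1872; group ≅ (Z/3748Z)^* ≅ Z/2Z × Z/936Z

The n-th cyclotomic polynomial Φ_3748(x) is the minimal polynomial of zeta_3748 over Q and has degree phi(3748) = 1872. So Q(zeta_3748) is a degree-1872 Galois extension with Galois group (Z/3748Z)^*. By CRT, (Z/3748Z)^* ≅ (Z/4Z)^* × (Z/937Z)^*. Each prime-power unit group is (Z/4Z)^* ≅ Z/2Z; (Z/937Z)^* ≅ Z/936Z. Hence Gal(Q(zeta_3748)/Q) ≅ Z/2Z × Z/936Z.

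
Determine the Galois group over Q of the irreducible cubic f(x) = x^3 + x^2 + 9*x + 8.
Gal(K/Q) = S_3 (symmetric group of order 6)

Compute the discriminant of x^3 + (1)*x^2 + (9)*x + (8): Δ = -3299. Since Δ is not a rational square, the Galois group is not contained in A_3; it must be the full S_3 (irreducibility of the cubic rules out anything smaller).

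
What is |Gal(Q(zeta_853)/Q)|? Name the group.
|Gal(Q(zeta_853)/Q)| = phi(853) = 852; group ≅ (Z/853Z)^* ≅ Z/852Z

The n-th cyclotomic polynomial Φ_853(x) is the minimal polynomial of zeta_853 over Q and has degree phi(853) = 852. So Q(zeta_853) is a degree-852 Galois extension with Galois group (Z/853Z)^*. (Z/853Z)^* is cyclic since 853 is an odd prime power (or 4). Hence Gal(Q(zeta_853)/Q) ≅ Z/852Z.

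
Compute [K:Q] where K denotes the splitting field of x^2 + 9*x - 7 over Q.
[K:Q] = 2

The discriminant of x^2 + (9)*x + (-7) is b^2 - 4c = 81 - (-28) = 109. Since 109 is not a perfect square in Q, the polynomial is irreducible over Q. Its two roots generate a degree-2 extension, so [K:Q] = 2.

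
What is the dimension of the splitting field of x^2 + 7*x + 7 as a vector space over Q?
[K:Q] = 2

The discriminant of x^2 + (7)*x + (7) is b^2 - 4c = 49 - (28) = 21. Since 21 is not a perfect square in Q, the polynomial is irreducible over Q. Its two roots generate a degree-2 extension, so [K:Q] = 2.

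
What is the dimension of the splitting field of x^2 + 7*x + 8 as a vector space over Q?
[K:Q] = 2

The discriminant of x^2 + (7)*x + (8) is b^2 - 4c = 49 - (32) = 17. Since 17 is not a perfect square in Q, the polynomial is irreducible over Q. Its two roots generate a degree-2 extension, so [K:Q] = 2.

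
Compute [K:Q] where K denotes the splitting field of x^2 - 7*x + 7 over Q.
[K:Q] = 2

The discriminant of x^2 + (-7)*x + (7) is b^2 - 4c = 49 - (28) = 21. Since 21 is not a perfect square in Q, the polynomial is irreducible over Q. Its two roots generate a degree-2 extension, so [K:Q] = 2.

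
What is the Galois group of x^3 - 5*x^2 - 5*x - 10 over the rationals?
Gal(K/Q) = S_3 (symmetric group of order 6)

Compute the discriminant of x^3 + (-5)*x^2 + (-5)*x + (-10): Δ = -11075. Since Δ is not a rational square, the Galois group is not contained in A_3; it must be the full S_3 (irreducibility of the cubic rules out anything smaller).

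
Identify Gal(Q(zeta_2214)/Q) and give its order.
|Gal(Q(zeta_2214)/Q)| = phi(2214) = 720; group ≅ (Z/2214Z)^* ≅ Z/18Z × Z/40Z

The n-th cyclotomic polynomial Φ_2214(x) is the minimal polynomial of zeta_2214 over Q and has degree phi(2214) = 720. So Q(zeta_2214) is a degree-720 Galois extension with Galois group (Z/2214Z)^*. By CRT, (Z/2214Z)^* ≅ (Z/2Z)^* × (Z/27Z)^* × (Z/41Z)^*. Each prime-power unit group is (Z/2Z)^* ≅ trivial group (order 1); (Z/27Z)^* ≅ Z/18Z; (Z/41Z)^* ≅ Z/40Z. Hence Gal(Q(zeta_2214)/Q) ≅ Z/18Z × Z/40Z.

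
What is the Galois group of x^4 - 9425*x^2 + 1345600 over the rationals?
Gal(K/Q) = Z/2Z (cyclic of order 2)

f factors as (x^2 - 145)(x^2 - 9280), so the splitting field is K = Q(sqrt(145), sqrt(9280)). The squarefree part of 145 is 145 and the squarefree part of 9280 is also 145, so sqrt(145) and sqrt(9280) are both rational multiples of sqrt(145). Hence Q(sqrt(145)) = Q(sqrt(9280)) = Q(sqrt(145)), and the splitting field collapses to a single degree-2 extension with Galois group Z/2Z.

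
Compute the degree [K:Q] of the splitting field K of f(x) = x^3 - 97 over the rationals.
[K:Q] = 6

x^3 - 97 has one real root r = 97^(1/3) and two complex roots r*zeta_3, r*zeta_3^2 where zeta_3 = e^(2*pi*i/3). The splitting field is Q(r, zeta_3). [Q(r):Q] = 3 and [Q(zeta_3):Q] = 2 with gcd = 1, so [Q(r, zeta_3):Q] = 3 * 2 = 6.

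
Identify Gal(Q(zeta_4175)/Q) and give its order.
|Gal(Q(zeta_4175)/Q)| = phi(4175) = 3320; group ≅ (Z/4175Z)^* ≅ Z/20Z × Z/166Z

The n-th cyclotomic polynomial Φ_4175(x) is the minimal polynomial of zeta_4175 over Q and has degree phi(4175) = 3320. So Q(zeta_4175) is a degree-3320 Galois extension with Galois group (Z/4175Z)^*. By CRT, (Z/4175Z)^* ≅ (Z/25Z)^* × (Z/167Z)^*. Each prime-power unit group is (Z/25Z)^* ≅ Z/20Z; (Z/167Z)^* ≅ Z/166Z. Hence Gal(Q(zeta_4175)/Q) ≅ Z/20Z × Z/166Z.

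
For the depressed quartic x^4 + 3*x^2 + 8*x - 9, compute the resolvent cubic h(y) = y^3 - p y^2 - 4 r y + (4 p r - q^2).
h(y) = y^3 - 3*y^2 + 36*y - 172

Identify coefficients: p = 3, q = 8, r = -9.
Plug into h(y) = y^3 - p y^2 - 4 r y + (4 p r - q^2):
  h(y) = y^3 - (3) y^2 - 4*(-9) y + (4*(3)*(-9) - (8)^2)
       = y^3 + (-3) y^2 + (36) y + (-172).
Simplifying: h(y) = y^3 - 3*y^2 + 36*y - 172.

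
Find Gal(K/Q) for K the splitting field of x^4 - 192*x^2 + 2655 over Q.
Gal(K/Q) = V_4 (Klein four-group, Z/2Z × Z/2Z)

f factors as (x^2 - 15)(x^2 - 177), so the splitting field is K = Q(sqrt(15), sqrt(177)). The elements 15, 177, 2655 are all non-squares in Q, so sqrt(15) and sqrt(177) generate independent quadratic extensions. Thus [K:Q] = 4 and Gal(K/Q) is generated by the two order-2 automorphisms sqrt(15) ↦ -sqrt(15) and sqrt(177) ↦ -sqrt(177), giving V_4.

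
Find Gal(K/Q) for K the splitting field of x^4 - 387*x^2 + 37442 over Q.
Gal(K/Q) = V_4 (Klein four-group, Z/2Z × Z/2Z)

f factors as (x^2 - 194)(x^2 - 193), so the splitting field is K = Q(sqrt(194), sqrt(193)). The elements 194, 193, 37442 are all non-squares in Q, so sqrt(194) and sqrt(193) generate independent quadratic extensions. Thus [K:Q] = 4 and Gal(K/Q) is generated by the two order-2 automorphisms sqrt(194) ↦ -sqrt(194) and sqrt(193) ↦ -sqrt(193), giving V_4.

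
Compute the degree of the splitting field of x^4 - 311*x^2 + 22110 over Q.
[K:Q] = 4

f factors as (x^2 - 201)(x^2 - 110); the splitting field is K = Q(sqrt(201), sqrt(110)). Since 201, 110, and 22110 are all non-squares in Q, the three subfields Q(sqrt(201)), Q(sqrt(110)), Q(sqrt(22110)) are distinct degree-2 extensions, so [K:Q] = 4 (Klein four Galois group).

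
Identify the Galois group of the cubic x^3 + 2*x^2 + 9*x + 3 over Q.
Gal(K/Q) = S_3 (symmetric group of order 6)

Compute the discriminant of x^3 + (2)*x^2 + (9)*x + (3): Δ = -1959. Since Δ is not a rational square, the Galois group is not contained in A_3; it must be the full S_3 (irreducibility of the cubic rules out anything smaller).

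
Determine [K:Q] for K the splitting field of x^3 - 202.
[K:Q] = 6

x^3 - 202 has one real root r = 202^(1/3) and two complex roots r*zeta_3, r*zeta_3^2 where zeta_3 = e^(2*pi*i/3). The splitting field is Q(r, zeta_3). [Q(r):Q] = 3 and [Q(zeta_3):Q] = 2 with gcd = 1, so [Q(r, zeta_3):Q] = 3 * 2 = 6.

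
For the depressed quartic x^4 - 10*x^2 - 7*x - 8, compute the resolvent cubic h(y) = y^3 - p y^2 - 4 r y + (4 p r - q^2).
h(y) = y^3 + 10*y^2 + 32*y + 271

Identify coefficients: p = -10, q = -7, r = -8.
Plug into h(y) = y^3 - p y^2 - 4 r y + (4 p r - q^2):
  h(y) = y^3 - (-10) y^2 - 4*(-8) y + (4*(-10)*(-8) - (-7)^2)
       = y^3 + (10) y^2 + (32) y + (271).
Simplifying: h(y) = y^3 + 10*y^2 + 32*y + 271.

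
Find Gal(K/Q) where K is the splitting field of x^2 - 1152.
Gal(K/Q) = Z/2Z (cyclic of order 2)

x^2 - 1152 is irreducible over Q since 1152 is not a rational square. The splitting field Q(sqrt(1152)) has degree 2 over Q, and its unique nontrivial automorphism is sqrt(1152) ↦ -sqrt(1152). Hence Gal(Q(sqrt(1152))/Q) = Z/2Z.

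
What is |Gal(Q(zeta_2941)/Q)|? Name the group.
|Gal(Q(zeta_2941)/Q)| = phi(2941) = 2752; group ≅ (Z/2941Z)^* ≅ Z/16Z × Z/172Z

The n-th cyclotomic polynomial Φ_2941(x) is the minimal polynomial of zeta_2941 over Q and has degree phi(2941) = 2752. So Q(zeta_2941) is a degree-2752 Galois extension with Galois group (Z/2941Z)^*. By CRT, (Z/2941Z)^* ≅ (Z/17Z)^* × (Z/173Z)^*. Each prime-power unit group is (Z/17Z)^* ≅ Z/16Z; (Z/173Z)^* ≅ Z/172Z. Hence Gal(Q(zeta_2941)/Q) ≅ Z/16Z × Z/172Z.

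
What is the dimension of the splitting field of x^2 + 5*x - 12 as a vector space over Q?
[K:Q] = 2

The discriminant of x^2 + (5)*x + (-12) is b^2 - 4c = 25 - (-48) = 73. Since 73 is not a perfect square in Q, the polynomial is irreducible over Q. Its two roots generate a degree-2 extension, so [K:Q] = 2.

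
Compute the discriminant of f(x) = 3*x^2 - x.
Δ = 1

For a quadratic a x^2 + b x + c the discriminant is Δ = b^2 - 4ac = (-1)^2 - 4*(3)*(0) = 1 - (0) = 1.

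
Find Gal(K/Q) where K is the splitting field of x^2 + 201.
Gal(K/Q) = Z/2Z (cyclic of order 2)

x^2 + 201 is irreducible over Q since -201 is not a rational square. The splitting field Q(sqrt(-201)) has degree 2 over Q, and its unique nontrivial automorphism is sqrt(-201) ↦ -sqrt(-201). Hence Gal(Q(sqrt(-201))/Q) = Z/2Z.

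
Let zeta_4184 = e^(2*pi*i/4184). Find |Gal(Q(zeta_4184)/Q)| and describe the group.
|Gal(Q(zeta_4184)/Q)| = phi(4184) = 2088; group ≅ (Z/4184Z)^* ≅ Z/2Z × Z/2Z × Z/522Z

The n-th cyclotomic polynomial Φ_4184(x) is the minimal polynomial of zeta_4184 over Q and has degree phi(4184) = 2088. So Q(zeta_4184) is a degree-2088 Galois extension with Galois group (Z/4184Z)^*. By CRT, (Z/4184Z)^* ≅ (Z/8Z)^* × (Z/523Z)^*. Each prime-power unit group is (Z/8Z)^* ≅ Z/2Z × Z/2Z; (Z/523Z)^* ≅ Z/522Z. Hence Gal(Q(zeta_4184)/Q) ≅ Z/2Z × Z/2Z × Z/522Z.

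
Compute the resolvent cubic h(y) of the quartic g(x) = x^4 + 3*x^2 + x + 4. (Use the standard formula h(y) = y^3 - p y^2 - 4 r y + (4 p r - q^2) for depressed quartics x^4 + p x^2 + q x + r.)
h(y) = y^3 - 3*y^2 - 16*y + 47

Identify coefficients: p = 3, q = 1, r = 4.
Plug into h(y) = y^3 - p y^2 - 4 r y + (4 p r - q^2):
  h(y) = y^3 - (3) y^2 - 4*(4) y + (4*(3)*(4) - (1)^2)
       = y^3 + (-3) y^2 + (-16) y + (47).
Simplifying: h(y) = y^3 - 3*y^2 - 16*y + 47.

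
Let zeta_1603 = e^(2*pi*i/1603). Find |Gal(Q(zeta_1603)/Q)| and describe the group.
|Gal(Q(zeta_1603)/Q)| = phi(1603) = 1368; group ≅ (Z/1603Z)^* ≅ Z/6Z × Z/228Z

The n-th cyclotomic polynomial Φ_1603(x) is the minimal polynomial of zeta_1603 over Q and has degree phi(1603) = 1368. So Q(zeta_1603) is a degree-1368 Galois extension with Galois group (Z/1603Z)^*. By CRT, (Z/1603Z)^* ≅ (Z/7Z)^* × (Z/229Z)^*. Each prime-power unit group is (Z/7Z)^* ≅ Z/6Z; (Z/229Z)^* ≅ Z/228Z. Hence Gal(Q(zeta_1603)/Q) ≅ Z/6Z × Z/228Z.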